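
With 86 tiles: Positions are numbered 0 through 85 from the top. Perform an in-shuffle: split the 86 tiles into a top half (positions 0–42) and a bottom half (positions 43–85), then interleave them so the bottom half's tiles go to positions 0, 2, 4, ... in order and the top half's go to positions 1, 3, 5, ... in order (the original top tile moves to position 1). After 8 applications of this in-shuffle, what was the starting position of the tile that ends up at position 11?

14

Work backwards from position 11, undoing one in-shuffle at a time:
11 ← 5 ← 2 ← 44 ← 65 ← 32 ← 59 ← 29 ← 14
So the tile now at position 11 started at position 14.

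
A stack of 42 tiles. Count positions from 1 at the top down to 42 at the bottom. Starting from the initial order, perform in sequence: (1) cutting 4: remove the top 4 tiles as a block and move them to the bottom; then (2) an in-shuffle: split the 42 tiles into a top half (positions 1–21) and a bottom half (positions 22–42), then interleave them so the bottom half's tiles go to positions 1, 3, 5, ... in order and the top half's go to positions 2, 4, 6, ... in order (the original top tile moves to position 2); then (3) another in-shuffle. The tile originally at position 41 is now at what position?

Track the tile from position 41 forward through each operation:
  after op 1 (cut 4): 41 → 37
  after op 2 (in-shuffle): 37 → 31
  after op 3 (in-shuffle): 31 → 19

19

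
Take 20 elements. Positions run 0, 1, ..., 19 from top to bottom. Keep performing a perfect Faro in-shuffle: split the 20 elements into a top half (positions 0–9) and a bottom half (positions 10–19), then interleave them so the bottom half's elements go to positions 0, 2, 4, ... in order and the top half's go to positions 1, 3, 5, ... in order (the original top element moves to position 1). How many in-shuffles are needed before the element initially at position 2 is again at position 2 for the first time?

Follow position 2 under repeated in-shuffles:
2 → 5 → 11 → 2
It first returns after 3 in-shuffles.

3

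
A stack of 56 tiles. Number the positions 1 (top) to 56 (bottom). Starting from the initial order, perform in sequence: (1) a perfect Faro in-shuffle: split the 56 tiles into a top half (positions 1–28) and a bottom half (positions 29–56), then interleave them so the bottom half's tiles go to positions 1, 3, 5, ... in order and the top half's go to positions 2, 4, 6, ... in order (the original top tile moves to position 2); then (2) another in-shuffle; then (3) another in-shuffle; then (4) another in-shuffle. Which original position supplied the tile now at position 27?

Undo the operations in reverse order, starting from position 27:
  undo op 4 (in-shuffle, from bottom half): 27 ← 42
  undo op 3 (in-shuffle, from top half): 42 ← 21
  undo op 2 (in-shuffle, from bottom half): 21 ← 39
  undo op 1 (in-shuffle, from bottom half): 39 ← 48
So the tile at position 27 came from original position 48.

48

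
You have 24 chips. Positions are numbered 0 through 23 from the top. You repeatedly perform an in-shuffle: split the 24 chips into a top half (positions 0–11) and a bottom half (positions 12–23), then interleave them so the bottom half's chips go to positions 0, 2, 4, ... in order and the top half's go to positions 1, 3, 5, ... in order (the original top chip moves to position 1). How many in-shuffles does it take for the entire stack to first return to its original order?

The in-shuffle permutes the 24 positions with cycle lengths [4, 20].
Every chip is home exactly when every cycle has completed a whole number of laps, i.e. after lcm(4, 20) = 20 in-shuffles.

20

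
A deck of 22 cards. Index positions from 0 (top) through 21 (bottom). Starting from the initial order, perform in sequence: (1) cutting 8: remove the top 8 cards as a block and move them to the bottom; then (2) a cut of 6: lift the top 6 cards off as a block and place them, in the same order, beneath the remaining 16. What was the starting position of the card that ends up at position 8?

Undo the operations in reverse order, starting from position 8:
  undo op 2 (cut 6): 8 ← 14
  undo op 1 (cut 8): 14 ← 0
So the card at position 8 came from original position 0.

0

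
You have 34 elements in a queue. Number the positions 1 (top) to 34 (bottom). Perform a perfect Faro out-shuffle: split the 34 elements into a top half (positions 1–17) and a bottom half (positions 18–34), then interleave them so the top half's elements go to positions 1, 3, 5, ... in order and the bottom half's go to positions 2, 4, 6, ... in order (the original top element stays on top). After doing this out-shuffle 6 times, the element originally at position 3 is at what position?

30

Track the element's position through each out-shuffle:
3 → 5 → 9 → 17 → 33 → 32 → 30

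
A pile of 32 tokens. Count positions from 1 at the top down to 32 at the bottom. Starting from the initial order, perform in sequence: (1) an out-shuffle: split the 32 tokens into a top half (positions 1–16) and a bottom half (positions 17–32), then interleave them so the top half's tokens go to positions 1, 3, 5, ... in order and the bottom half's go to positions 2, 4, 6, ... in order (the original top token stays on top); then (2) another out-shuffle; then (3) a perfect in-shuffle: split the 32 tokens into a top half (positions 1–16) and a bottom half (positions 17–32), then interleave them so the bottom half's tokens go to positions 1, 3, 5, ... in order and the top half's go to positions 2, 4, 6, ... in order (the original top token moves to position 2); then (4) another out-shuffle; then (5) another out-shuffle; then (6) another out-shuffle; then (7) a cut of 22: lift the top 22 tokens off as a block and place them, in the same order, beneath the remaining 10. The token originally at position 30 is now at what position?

Track the token from position 30 forward through each operation:
  after op 1 (out-shuffle): 30 → 28
  after op 2 (out-shuffle): 28 → 24
  after op 3 (in-shuffle): 24 → 15
  after op 4 (out-shuffle): 15 → 29
  after op 5 (out-shuffle): 29 → 26
  after op 6 (out-shuffle): 26 → 20
  after op 7 (cut 22): 20 → 30

30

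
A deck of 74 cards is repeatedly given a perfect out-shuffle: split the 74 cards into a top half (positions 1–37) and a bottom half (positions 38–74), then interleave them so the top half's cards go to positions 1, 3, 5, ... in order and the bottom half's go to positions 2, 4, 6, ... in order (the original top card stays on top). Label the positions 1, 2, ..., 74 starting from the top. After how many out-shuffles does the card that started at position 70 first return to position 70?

9

Follow position 70 under repeated out-shuffles:
70 → 66 → 58 → 42 → 10 → 19 → 37 → 73 → 72 → 70
It first returns after 9 out-shuffles.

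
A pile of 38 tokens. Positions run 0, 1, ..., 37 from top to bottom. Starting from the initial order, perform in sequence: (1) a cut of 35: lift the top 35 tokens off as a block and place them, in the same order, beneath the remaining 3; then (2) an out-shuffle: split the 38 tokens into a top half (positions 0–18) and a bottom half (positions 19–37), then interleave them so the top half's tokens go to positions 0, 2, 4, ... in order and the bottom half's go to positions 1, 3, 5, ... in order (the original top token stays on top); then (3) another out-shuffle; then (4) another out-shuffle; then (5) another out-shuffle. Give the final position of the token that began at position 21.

Track the token from position 21 forward through each operation:
  after op 1 (cut 35): 21 → 24
  after op 2 (out-shuffle): 24 → 11
  after op 3 (out-shuffle): 11 → 22
  after op 4 (out-shuffle): 22 → 7
  after op 5 (out-shuffle): 7 → 14

14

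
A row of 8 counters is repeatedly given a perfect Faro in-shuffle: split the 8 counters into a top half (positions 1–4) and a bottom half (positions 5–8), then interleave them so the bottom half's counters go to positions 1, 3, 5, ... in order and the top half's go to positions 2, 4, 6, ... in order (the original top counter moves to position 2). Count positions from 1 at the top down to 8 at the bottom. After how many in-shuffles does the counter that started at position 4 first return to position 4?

Follow position 4 under repeated in-shuffles:
4 → 8 → 7 → 5 → 1 → 2 → 4
It first returns after 6 in-shuffles.

6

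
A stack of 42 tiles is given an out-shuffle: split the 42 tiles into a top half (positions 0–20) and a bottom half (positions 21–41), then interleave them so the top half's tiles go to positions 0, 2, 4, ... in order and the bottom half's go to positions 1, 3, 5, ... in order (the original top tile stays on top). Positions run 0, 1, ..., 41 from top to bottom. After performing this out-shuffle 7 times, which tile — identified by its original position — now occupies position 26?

Work backwards from position 26, undoing one out-shuffle at a time:
26 ← 13 ← 27 ← 34 ← 17 ← 29 ← 35 ← 38
So the tile now at position 26 started at position 38.

38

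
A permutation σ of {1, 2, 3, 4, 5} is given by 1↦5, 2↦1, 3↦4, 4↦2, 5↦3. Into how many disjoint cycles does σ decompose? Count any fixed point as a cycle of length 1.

Cycle decomposition: (1 5 3 4 2).
1 cycle.

1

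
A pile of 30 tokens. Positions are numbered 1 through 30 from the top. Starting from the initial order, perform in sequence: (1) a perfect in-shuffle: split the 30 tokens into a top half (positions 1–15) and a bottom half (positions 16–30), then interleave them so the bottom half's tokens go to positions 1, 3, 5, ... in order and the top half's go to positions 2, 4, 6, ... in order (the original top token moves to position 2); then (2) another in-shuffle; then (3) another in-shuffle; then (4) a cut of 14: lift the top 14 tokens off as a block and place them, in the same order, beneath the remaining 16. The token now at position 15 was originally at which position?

23

Undo the operations in reverse order, starting from position 15:
  undo op 4 (cut 14): 15 ← 29
  undo op 3 (in-shuffle, from bottom half): 29 ← 30
  undo op 2 (in-shuffle, from top half): 30 ← 15
  undo op 1 (in-shuffle, from bottom half): 15 ← 23
So the token at position 15 came from original position 23.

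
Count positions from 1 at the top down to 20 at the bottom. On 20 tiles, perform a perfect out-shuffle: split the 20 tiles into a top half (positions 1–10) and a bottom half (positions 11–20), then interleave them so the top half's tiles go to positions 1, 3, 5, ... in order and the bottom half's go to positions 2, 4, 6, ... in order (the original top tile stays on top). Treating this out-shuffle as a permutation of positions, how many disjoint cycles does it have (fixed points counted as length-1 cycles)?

3

Trace each unvisited position around until it returns:
(1) (2 3 5 9 17 14 ... len 18) (20)
3 cycles in total.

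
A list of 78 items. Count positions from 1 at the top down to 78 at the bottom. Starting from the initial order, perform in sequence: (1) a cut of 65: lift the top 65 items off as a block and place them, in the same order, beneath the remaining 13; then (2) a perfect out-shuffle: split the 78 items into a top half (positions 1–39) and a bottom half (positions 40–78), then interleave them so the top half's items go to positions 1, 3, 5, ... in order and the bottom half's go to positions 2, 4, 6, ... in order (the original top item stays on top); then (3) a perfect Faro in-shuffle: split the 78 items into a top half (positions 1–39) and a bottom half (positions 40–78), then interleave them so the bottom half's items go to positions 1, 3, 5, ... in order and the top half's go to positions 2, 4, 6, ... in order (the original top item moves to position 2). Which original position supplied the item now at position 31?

15

Undo the operations in reverse order, starting from position 31:
  undo op 3 (in-shuffle, from bottom half): 31 ← 55
  undo op 2 (out-shuffle, from top half): 55 ← 28
  undo op 1 (cut 65): 28 ← 15
So the item at position 31 came from original position 15.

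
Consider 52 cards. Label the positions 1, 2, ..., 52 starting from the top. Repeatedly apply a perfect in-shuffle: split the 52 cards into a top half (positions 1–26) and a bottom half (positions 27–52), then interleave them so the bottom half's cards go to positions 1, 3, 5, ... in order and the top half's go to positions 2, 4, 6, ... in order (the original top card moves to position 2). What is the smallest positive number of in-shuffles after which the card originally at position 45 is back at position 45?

Follow position 45 under repeated in-shuffles:
45 → 37 → 21 → 42 → 31 → 9 → 18 → 36 → ... → 45 (length 52)
It first returns after 52 in-shuffles.

52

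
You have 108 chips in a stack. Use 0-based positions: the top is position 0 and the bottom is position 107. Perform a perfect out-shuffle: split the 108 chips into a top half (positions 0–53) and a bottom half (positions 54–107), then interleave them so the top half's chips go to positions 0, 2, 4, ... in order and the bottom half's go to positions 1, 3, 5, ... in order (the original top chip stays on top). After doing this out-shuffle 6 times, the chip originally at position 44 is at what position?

Track the chip's position through each out-shuffle:
44 → 88 → 69 → 31 → 62 → 17 → 34

34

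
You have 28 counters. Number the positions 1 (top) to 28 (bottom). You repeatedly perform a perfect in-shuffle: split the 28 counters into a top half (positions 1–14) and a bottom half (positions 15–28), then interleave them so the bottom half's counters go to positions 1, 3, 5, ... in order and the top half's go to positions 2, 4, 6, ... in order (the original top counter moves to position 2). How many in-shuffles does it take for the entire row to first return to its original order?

The in-shuffle permutes the 28 positions with cycle lengths [28].
Every counter is home exactly when every cycle has completed a whole number of laps, i.e. after lcm(28) = 28 in-shuffles.

28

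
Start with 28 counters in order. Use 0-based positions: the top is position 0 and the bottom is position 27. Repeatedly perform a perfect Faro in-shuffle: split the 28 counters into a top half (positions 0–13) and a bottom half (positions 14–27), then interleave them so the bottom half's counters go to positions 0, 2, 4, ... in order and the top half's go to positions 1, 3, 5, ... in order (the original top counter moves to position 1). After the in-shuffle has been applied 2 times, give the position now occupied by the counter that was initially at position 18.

Track the counter's position through each in-shuffle:
18 → 8 → 17

17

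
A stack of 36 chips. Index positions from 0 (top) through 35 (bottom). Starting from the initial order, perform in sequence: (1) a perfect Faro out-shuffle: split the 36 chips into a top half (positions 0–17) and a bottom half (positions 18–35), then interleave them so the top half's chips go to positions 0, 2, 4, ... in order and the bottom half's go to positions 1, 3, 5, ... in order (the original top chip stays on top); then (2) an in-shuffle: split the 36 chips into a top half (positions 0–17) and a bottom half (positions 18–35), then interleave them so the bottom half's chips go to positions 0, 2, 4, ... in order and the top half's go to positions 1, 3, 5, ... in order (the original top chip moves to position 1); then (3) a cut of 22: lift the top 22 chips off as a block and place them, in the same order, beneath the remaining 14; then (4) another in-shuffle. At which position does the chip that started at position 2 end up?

Track the chip from position 2 forward through each operation:
  after op 1 (out-shuffle): 2 → 4
  after op 2 (in-shuffle): 4 → 9
  after op 3 (cut 22): 9 → 23
  after op 4 (in-shuffle): 23 → 10

10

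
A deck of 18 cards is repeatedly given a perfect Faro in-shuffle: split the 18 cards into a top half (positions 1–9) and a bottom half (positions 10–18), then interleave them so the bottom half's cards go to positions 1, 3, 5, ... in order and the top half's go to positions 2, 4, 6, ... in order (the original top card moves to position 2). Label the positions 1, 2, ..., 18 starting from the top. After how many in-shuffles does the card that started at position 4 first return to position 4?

Follow position 4 under repeated in-shuffles:
4 → 8 → 16 → 13 → 7 → 14 → 9 → 18 → 17 → 15 → 11 → 3 → 6 → 12 → 5 → 10 → 1 → 2 → 4
It first returns after 18 in-shuffles.

18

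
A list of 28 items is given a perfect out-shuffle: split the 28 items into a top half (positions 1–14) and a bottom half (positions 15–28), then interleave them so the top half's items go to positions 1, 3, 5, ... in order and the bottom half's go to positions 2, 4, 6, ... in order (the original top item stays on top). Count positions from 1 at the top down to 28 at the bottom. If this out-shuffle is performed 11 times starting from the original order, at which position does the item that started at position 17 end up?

Track the item's position through each out-shuffle:
17 → 6 → 11 → 21 → 14 → 27 → 26 → 24 → 20 → 12 → 23 → 18

18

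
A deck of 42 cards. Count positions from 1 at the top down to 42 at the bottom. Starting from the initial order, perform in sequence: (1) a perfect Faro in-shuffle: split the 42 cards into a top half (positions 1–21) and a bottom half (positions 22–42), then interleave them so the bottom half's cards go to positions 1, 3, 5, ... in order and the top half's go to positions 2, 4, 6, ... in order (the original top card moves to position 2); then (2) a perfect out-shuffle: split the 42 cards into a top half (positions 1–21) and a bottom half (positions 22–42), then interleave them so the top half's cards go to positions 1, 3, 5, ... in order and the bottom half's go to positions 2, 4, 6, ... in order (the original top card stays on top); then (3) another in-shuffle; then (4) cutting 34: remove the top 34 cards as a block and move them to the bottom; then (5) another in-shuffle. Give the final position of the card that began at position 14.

Track the card from position 14 forward through each operation:
  after op 1 (in-shuffle): 14 → 28
  after op 2 (out-shuffle): 28 → 14
  after op 3 (in-shuffle): 14 → 28
  after op 4 (cut 34): 28 → 36
  after op 5 (in-shuffle): 36 → 29

29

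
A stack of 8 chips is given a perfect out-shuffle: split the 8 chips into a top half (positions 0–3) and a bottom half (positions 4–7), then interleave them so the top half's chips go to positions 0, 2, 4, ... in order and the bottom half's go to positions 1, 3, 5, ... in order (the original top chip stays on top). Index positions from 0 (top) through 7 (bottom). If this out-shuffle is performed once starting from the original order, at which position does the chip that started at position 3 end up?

Track the chip's position through each out-shuffle:
3 → 6

6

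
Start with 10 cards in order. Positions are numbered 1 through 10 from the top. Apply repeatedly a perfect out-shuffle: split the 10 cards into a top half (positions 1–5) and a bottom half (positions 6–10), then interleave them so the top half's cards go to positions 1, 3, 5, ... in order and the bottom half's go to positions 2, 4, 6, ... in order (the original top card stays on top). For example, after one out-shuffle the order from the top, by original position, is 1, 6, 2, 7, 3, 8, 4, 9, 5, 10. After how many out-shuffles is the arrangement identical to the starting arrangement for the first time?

6

The out-shuffle permutes the 10 positions with cycle lengths [1, 1, 2, 6].
Every card is home exactly when every cycle has completed a whole number of laps, i.e. after lcm(1, 2, 6) = 6 out-shuffles.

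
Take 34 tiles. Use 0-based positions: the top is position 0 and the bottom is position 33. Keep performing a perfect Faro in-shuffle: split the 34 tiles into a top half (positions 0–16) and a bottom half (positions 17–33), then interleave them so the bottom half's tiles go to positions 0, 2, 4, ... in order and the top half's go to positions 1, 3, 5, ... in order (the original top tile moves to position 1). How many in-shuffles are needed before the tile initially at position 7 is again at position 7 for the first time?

Follow position 7 under repeated in-shuffles:
7 → 15 → 31 → 28 → 22 → 10 → 21 → 8 → 17 → 0 → 1 → 3 → 7
It first returns after 12 in-shuffles.

12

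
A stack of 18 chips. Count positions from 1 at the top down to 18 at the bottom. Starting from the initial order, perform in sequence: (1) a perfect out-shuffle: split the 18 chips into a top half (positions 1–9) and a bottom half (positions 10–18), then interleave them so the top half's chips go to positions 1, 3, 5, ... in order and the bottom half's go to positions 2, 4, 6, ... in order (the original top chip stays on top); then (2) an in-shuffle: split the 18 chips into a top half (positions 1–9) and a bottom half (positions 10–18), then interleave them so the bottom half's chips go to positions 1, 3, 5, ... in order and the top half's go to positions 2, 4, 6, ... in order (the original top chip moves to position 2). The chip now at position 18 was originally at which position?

5

Undo the operations in reverse order, starting from position 18:
  undo op 2 (in-shuffle, from top half): 18 ← 9
  undo op 1 (out-shuffle, from top half): 9 ← 5
So the chip at position 18 came from original position 5.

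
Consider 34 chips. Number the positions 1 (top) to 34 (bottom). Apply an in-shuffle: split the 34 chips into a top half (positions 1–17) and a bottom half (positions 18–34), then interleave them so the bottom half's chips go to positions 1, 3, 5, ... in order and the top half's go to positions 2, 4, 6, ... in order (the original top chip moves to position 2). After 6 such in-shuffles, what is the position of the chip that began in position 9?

16

Track the chip's position through each in-shuffle:
9 → 18 → 1 → 2 → 4 → 8 → 16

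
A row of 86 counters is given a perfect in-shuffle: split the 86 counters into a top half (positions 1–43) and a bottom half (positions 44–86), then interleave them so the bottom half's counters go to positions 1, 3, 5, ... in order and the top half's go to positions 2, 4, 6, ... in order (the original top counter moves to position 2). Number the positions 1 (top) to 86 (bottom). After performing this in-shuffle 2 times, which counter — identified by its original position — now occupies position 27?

Work backwards from position 27, undoing one in-shuffle at a time:
27 ← 57 ← 72
So the counter now at position 27 started at position 72.

72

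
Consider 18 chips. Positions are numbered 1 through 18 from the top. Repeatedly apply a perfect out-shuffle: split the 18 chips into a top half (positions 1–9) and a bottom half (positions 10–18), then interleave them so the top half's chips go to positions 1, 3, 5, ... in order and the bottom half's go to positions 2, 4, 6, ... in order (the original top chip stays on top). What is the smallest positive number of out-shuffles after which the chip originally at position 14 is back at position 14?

Follow position 14 under repeated out-shuffles:
14 → 10 → 2 → 3 → 5 → 9 → 17 → 16 → 14
It first returns after 8 out-shuffles.

8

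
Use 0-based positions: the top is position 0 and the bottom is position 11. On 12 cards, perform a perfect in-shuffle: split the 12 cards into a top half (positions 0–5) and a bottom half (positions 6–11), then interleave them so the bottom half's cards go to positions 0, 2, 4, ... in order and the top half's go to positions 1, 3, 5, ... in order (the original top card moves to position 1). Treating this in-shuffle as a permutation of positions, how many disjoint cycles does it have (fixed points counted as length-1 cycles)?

1

Trace each unvisited position around until it returns:
(0 1 3 7 2 5 ... len 12)
1 cycle in total.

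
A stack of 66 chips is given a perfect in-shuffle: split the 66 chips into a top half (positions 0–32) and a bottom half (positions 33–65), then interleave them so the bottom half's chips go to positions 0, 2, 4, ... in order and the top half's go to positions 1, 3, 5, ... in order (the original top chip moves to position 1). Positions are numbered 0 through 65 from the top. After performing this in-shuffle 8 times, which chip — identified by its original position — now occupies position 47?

Work backwards from position 47, undoing one in-shuffle at a time:
47 ← 23 ← 11 ← 5 ← 2 ← 34 ← 50 ← 58 ← 62
So the chip now at position 47 started at position 62.

62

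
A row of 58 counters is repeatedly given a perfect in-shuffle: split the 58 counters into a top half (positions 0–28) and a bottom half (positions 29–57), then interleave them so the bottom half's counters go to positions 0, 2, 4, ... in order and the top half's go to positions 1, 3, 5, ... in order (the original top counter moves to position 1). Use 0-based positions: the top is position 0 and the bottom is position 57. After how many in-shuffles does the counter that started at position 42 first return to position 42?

58

Follow position 42 under repeated in-shuffles:
42 → 26 → 53 → 48 → 38 → 18 → 37 → 16 → ... → 42 (length 58)
It first returns after 58 in-shuffles.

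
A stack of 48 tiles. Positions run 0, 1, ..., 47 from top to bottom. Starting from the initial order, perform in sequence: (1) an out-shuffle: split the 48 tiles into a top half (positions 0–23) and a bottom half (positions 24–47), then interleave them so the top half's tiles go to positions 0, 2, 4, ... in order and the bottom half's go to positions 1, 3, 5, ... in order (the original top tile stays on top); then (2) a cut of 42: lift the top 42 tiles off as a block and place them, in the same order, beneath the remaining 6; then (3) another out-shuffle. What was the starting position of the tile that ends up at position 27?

39

Undo the operations in reverse order, starting from position 27:
  undo op 3 (out-shuffle, from bottom half): 27 ← 37
  undo op 2 (cut 42): 37 ← 31
  undo op 1 (out-shuffle, from bottom half): 31 ← 39
So the tile at position 27 came from original position 39.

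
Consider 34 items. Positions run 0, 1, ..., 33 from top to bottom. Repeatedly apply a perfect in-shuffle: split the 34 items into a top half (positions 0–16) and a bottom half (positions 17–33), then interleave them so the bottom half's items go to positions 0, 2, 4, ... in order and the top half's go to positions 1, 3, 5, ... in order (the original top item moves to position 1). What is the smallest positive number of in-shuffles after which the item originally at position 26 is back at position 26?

Follow position 26 under repeated in-shuffles:
26 → 18 → 2 → 5 → 11 → 23 → 12 → 25 → 16 → 33 → 32 → 30 → 26
It first returns after 12 in-shuffles.

12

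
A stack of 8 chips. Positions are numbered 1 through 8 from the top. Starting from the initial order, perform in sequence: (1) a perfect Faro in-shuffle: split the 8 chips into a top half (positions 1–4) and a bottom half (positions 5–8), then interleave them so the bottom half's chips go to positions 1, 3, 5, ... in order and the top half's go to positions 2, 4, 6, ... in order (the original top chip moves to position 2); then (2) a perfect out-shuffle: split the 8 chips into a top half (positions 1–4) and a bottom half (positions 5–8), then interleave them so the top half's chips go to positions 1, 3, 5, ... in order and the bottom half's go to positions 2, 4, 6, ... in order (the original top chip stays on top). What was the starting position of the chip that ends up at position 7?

2

Undo the operations in reverse order, starting from position 7:
  undo op 2 (out-shuffle, from top half): 7 ← 4
  undo op 1 (in-shuffle, from top half): 4 ← 2
So the chip at position 7 came from original position 2.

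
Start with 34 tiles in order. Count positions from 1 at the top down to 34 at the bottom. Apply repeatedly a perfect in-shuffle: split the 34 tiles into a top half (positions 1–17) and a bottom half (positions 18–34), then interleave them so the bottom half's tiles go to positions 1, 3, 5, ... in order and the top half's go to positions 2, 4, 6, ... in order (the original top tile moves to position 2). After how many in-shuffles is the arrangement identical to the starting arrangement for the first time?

12

The in-shuffle permutes the 34 positions with cycle lengths [3, 3, 4, 12, 12].
Every tile is home exactly when every cycle has completed a whole number of laps, i.e. after lcm(3, 4, 12) = 12 in-shuffles.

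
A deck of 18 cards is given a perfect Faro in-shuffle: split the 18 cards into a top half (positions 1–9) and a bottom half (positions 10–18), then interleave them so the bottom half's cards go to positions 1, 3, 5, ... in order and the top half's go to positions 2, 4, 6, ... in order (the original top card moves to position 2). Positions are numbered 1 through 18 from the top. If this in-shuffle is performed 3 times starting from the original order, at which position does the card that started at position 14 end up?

17

Track the card's position through each in-shuffle:
14 → 9 → 18 → 17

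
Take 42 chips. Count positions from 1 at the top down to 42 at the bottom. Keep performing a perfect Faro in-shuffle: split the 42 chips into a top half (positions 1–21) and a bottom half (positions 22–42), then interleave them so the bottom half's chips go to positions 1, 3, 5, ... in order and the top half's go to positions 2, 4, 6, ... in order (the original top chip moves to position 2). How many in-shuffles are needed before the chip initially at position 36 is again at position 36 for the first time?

14

Follow position 36 under repeated in-shuffles:
36 → 29 → 15 → 30 → 17 → 34 → 25 → 7 → 14 → 28 → 13 → 26 → 9 → 18 → 36
It first returns after 14 in-shuffles.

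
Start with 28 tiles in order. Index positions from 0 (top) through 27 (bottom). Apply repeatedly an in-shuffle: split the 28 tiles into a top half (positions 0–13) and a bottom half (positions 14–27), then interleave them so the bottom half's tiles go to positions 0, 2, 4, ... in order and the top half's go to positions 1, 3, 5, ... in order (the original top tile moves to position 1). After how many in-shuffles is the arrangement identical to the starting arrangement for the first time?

28

The in-shuffle permutes the 28 positions with cycle lengths [28].
Every tile is home exactly when every cycle has completed a whole number of laps, i.e. after lcm(28) = 28 in-shuffles.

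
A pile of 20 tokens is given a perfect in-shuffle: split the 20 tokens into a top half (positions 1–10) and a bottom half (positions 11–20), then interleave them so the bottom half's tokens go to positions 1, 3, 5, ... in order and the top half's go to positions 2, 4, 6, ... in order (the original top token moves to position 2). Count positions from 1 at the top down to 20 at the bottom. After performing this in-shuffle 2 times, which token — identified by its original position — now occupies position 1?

16

Work backwards from position 1, undoing one in-shuffle at a time:
1 ← 11 ← 16
So the token now at position 1 started at position 16.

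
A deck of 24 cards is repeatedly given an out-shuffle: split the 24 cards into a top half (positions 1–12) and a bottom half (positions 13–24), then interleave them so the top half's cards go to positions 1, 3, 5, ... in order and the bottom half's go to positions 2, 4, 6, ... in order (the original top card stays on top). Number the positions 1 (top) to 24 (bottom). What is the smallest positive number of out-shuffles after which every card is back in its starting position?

The out-shuffle permutes the 24 positions with cycle lengths [1, 1, 11, 11].
Every card is home exactly when every cycle has completed a whole number of laps, i.e. after lcm(1, 11) = 11 out-shuffles.

11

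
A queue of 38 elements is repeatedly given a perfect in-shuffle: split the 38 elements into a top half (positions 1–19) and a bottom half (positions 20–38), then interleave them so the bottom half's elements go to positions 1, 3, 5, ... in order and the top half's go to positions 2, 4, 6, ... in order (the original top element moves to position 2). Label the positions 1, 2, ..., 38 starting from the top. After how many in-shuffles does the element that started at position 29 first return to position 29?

12

Follow position 29 under repeated in-shuffles:
29 → 19 → 38 → 37 → 35 → 31 → 23 → 7 → 14 → 28 → 17 → 34 → 29
It first returns after 12 in-shuffles.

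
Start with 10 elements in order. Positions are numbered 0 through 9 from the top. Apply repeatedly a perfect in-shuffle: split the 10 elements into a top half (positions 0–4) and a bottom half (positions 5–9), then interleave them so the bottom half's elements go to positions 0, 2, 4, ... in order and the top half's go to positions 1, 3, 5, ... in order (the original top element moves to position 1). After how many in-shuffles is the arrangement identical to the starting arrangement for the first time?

The in-shuffle permutes the 10 positions with cycle lengths [10].
Every element is home exactly when every cycle has completed a whole number of laps, i.e. after lcm(10) = 10 in-shuffles.

10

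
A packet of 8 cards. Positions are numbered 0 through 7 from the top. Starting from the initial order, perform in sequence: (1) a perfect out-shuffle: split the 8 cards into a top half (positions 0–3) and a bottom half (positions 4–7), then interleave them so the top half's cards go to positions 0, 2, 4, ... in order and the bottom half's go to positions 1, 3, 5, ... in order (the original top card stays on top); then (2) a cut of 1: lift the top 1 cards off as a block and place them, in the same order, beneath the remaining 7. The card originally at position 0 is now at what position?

7

Track the card from position 0 forward through each operation:
  after op 1 (out-shuffle): 0 → 0
  after op 2 (cut 1): 0 → 7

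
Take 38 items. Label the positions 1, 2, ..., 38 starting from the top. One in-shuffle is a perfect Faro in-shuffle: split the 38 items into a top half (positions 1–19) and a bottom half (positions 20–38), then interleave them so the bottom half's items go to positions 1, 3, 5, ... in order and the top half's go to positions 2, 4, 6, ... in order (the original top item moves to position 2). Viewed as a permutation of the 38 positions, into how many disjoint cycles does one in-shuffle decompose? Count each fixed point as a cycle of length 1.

4

Trace each unvisited position around until it returns:
(1 2 4 8 16 32 ... len 12) (3 6 12 24 9 18 ... len 12) (7 14 28 17 34 29 ... len 12) (13 26)
4 cycles in total.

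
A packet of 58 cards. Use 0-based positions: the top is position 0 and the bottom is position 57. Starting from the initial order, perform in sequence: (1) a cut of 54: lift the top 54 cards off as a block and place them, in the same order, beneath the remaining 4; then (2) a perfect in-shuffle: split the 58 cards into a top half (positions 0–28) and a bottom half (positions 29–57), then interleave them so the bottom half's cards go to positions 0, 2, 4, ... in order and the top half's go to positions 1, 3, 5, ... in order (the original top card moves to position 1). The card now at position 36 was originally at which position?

43

Undo the operations in reverse order, starting from position 36:
  undo op 2 (in-shuffle, from bottom half): 36 ← 47
  undo op 1 (cut 54): 47 ← 43
So the card at position 36 came from original position 43.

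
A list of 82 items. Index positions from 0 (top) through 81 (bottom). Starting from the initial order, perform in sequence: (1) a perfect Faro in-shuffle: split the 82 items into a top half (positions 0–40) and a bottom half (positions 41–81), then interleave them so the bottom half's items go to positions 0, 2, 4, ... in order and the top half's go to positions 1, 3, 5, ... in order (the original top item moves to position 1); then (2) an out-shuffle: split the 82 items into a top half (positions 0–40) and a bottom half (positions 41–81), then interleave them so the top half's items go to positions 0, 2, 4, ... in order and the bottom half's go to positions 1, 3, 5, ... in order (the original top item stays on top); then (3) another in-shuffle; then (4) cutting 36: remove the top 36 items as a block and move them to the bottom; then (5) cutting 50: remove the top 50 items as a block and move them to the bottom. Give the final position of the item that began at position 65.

27

Track the item from position 65 forward through each operation:
  after op 1 (in-shuffle): 65 → 48
  after op 2 (out-shuffle): 48 → 15
  after op 3 (in-shuffle): 15 → 31
  after op 4 (cut 36): 31 → 77
  after op 5 (cut 50): 77 → 27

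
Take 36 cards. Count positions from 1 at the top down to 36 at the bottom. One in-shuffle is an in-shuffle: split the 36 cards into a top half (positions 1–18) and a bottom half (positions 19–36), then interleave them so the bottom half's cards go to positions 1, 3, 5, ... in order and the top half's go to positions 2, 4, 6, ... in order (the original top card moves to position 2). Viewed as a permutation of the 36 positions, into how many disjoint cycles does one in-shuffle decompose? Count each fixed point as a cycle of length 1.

1

Trace each unvisited position around until it returns:
(1 2 4 8 16 32 ... len 36)
1 cycle in total.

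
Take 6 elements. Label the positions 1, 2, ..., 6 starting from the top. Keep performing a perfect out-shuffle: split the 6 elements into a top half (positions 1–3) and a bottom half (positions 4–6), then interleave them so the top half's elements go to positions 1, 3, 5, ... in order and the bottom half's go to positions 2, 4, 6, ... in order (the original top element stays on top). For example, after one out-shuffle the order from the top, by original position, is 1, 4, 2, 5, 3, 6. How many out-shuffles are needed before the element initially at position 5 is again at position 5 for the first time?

4

Follow position 5 under repeated out-shuffles:
5 → 4 → 2 → 3 → 5
It first returns after 4 out-shuffles.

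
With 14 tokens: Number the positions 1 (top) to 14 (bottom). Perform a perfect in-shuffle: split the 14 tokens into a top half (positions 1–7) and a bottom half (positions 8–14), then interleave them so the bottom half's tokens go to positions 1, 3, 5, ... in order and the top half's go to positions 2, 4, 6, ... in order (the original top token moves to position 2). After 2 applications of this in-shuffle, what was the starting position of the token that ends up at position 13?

Work backwards from position 13, undoing one in-shuffle at a time:
13 ← 14 ← 7
So the token now at position 13 started at position 7.

7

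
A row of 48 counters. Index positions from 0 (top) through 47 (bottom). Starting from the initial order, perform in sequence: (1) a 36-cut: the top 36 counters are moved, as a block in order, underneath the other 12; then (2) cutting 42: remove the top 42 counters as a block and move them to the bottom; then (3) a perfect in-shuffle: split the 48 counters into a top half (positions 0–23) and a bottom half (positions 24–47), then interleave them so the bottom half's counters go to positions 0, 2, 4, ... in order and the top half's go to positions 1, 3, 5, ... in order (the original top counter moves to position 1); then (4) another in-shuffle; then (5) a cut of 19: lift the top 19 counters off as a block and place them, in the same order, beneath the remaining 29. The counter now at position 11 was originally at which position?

Undo the operations in reverse order, starting from position 11:
  undo op 5 (cut 19): 11 ← 30
  undo op 4 (in-shuffle, from bottom half): 30 ← 39
  undo op 3 (in-shuffle, from top half): 39 ← 19
  undo op 2 (cut 42): 19 ← 13
  undo op 1 (cut 36): 13 ← 1
So the counter at position 11 came from original position 1.

1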